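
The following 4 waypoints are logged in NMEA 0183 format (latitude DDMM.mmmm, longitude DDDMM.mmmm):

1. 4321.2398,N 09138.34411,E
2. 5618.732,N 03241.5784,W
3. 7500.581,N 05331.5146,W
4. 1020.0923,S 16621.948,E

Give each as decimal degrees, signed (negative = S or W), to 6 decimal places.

1. 43.353997, 91.639069
2. 56.312200, -32.692973
3. 75.009683, -53.525243
4. -10.334872, 166.365800

Point 1:
  Lat: split at 2 digits → 43° and 21.2398′; 43 + 21.2398/60 = 43.3539967
  N → positive
  Lon: degrees = first 3 digits = 91, minutes = 38.34411; 91 + 38.34411/60 = 91.6390685
  E ⇒ keep positive
Point 2:
  Lat: degrees = first 2 digits = 56, minutes = 18.732; 56 + 18.732/60 = 56.3122000
  N → positive
  λ: split at 3 digits → 032° and 41.5784′; 32 + 41.5784/60 = 32.6929733
  W → negative
Point 3:
  Lat: degrees = first 2 digits = 75, minutes = 0.581; 75 + 0.581/60 = 75.0096833
  N → positive
  Longitude: degrees = first 3 digits = 53, minutes = 31.5146; 53 + 31.5146/60 = 53.5252433
  W → negative
Point 4:
  Lat: degrees = first 2 digits = 10, minutes = 20.0923; 10 + 20.0923/60 = 10.3348717
  S → negative
  Lon: split at 3 digits → 166° and 21.948′; 166 + 21.948/60 = 166.3658000
  E ⇒ keep positive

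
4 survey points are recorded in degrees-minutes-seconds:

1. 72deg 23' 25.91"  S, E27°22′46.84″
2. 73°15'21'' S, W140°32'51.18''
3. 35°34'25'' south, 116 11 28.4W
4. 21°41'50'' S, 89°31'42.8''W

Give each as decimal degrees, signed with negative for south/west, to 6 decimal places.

Point 1:
  Latitude: 23′ + 25.91″ = 23.43183′; 72 + 23.43183/60 = 72.3905306
  S → negative
  Lon: 22′ + 46.84″ = 22.78067′; 27 + 22.78067/60 = 27.3796778
  E ⇒ keep positive
Point 2:
  Latitude: 73 + 15/60 + 21/3600 = 73.2558333
  S → negative
  λ: 32′ + 51.18″ = 32.85300′; 140 + 32.85300/60 = 140.5475500
  hemisphere W, so the sign is −
Point 3:
  Latitude: 34′ + 25″ = 34.41667′; 35 + 34.41667/60 = 35.5736111
  S → negative
  Lon: 116° + 11/60 + 28.4/3600 = 116 + 0.183333 + 0.007889 = 116.1912222
  hemisphere W, so the sign is −
Point 4:
  Latitude: 21 + 41/60 + 50/3600 = 21.6972222
  hemisphere S, so the sign is −
  Lon: 89 + 31/60 + 42.8/3600 = 89.5285556
  W ⇒ negate

1. -72.390531, 27.379678
2. -73.255833, -140.547550
3. -35.573611, -116.191222
4. -21.697222, -89.528556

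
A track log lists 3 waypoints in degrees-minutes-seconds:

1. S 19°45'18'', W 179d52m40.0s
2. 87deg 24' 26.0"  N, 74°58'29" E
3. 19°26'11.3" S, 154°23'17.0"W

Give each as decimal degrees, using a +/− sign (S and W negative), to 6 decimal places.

1. -19.755000, -179.877778
2. 87.407222, 74.974722
3. -19.436472, -154.388056

Point 1:
  Latitude: 19 + 45/60 + 18/3600 = 19.7550000
  hemisphere S, so the sign is −
  Lon: 179° + 52/60 + 40/3600 = 179 + 0.866667 + 0.011111 = 179.8777778
  hemisphere W, so the sign is −
Point 2:
  φ: 87° + 24/60 + 26/3600 = 87 + 0.400000 + 0.007222 = 87.4072222
  N ⇒ keep positive
  Longitude: 58′ + 29″ = 58.48333′; 74 + 58.48333/60 = 74.9747222
  E ⇒ keep positive
Point 3:
  φ: 26′ + 11.3″ = 26.18833′; 19 + 26.18833/60 = 19.4364722
  S ⇒ negate
  λ: 23′ + 17″ = 23.28333′; 154 + 23.28333/60 = 154.3880556
  W ⇒ negate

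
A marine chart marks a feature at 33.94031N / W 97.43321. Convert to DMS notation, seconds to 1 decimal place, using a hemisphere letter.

Latitude: 0.940310 × 60 = 56.41860′ → 56′, remainder × 60 = 25.116″
Longitude: 0.433210° → 25.99260′; 0.99260 × 60 = 59.556″

33°56′25.1″ N, 97°25′59.6″ W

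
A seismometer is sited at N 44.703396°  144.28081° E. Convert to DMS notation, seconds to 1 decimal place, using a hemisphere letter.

φ: whole degrees 44; 42.20376′ → 42′ and 12.226″
Lon: 0.280810 × 60 = 16.84860′ → 16′, remainder × 60 = 50.916″

44°42′12.2″ N, 144°16′50.9″ E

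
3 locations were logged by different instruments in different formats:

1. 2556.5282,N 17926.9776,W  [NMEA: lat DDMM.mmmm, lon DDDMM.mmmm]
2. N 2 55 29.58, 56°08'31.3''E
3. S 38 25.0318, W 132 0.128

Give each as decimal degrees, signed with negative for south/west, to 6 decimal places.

1. 25.942137, -179.449627
2. 2.924883, 56.142028
3. -38.417197, -132.002133

Point 1:
  Lat: degrees = first 2 digits = 25, minutes = 56.5282; 25 + 56.5282/60 = 25.9421367
  N ⇒ keep positive
  λ: split at 3 digits → 179° and 26.9776′; 179 + 26.9776/60 = 179.4496267
  hemisphere W, so the sign is −
Point 2:
  Latitude: 2 + 55/60 + 29.58/3600 = 2.9248833
  N ⇒ keep positive
  Longitude: 56 + 8/60 + 31.3/3600 = 56.1420278
  E ⇒ keep positive
Point 3:
  Latitude: 38 + 25.0318/60 = 38.4171967
  hemisphere S, so the sign is −
  Lon: 0.128′ = 0.002133°; total 132.0021333
  W ⇒ negate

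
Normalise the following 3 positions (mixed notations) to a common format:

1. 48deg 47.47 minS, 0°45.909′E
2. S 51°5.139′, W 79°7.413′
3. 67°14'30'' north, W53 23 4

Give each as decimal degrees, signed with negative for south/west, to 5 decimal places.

1. -48.79117, 0.76515
2. -51.08565, -79.12355
3. 67.24167, -53.38444

Point 1:
  φ: 48 + 47.47/60 = 48.791167
  S → negative
  Longitude: 45.909′ = 0.765150°; total 0.765150
  E → positive
Point 2:
  Lat: 51 + 5.139/60 = 51.085650
  S ⇒ negate
  Longitude: 7.413′ = 0.123550°; total 79.123550
  W → negative
Point 3:
  Lat: 67° + 14/60 + 30/3600 = 67 + 0.233333 + 0.008333 = 67.241667
  N ⇒ keep positive
  Longitude: 53 + 23/60 + 4/3600 = 53.384444
  W → negative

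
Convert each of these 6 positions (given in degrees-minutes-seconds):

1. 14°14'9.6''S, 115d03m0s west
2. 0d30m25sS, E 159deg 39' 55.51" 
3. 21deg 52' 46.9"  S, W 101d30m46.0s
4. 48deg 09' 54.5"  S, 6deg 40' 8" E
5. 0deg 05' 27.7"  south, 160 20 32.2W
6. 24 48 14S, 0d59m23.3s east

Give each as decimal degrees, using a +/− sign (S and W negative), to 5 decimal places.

1. -14.23600, -115.05000
2. -0.50694, 159.66542
3. -21.87969, -101.51278
4. -48.16514, 6.66889
5. -0.09103, -160.34228
6. -24.80389, 0.98981

Point 1:
  Lat: 14 + 14/60 + 9.6/3600 = 14.236000
  S → negative
  λ: 115 + 3/60 + 0/3600 = 115.050000
  W → negative
Point 2:
  Latitude: 30′ + 25″ = 30.41667′; 0 + 30.41667/60 = 0.506944
  S ⇒ negate
  Lon: 159 + 39/60 + 55.51/3600 = 159.665419
  E → positive
Point 3:
  φ: 52′ + 46.9″ = 52.78167′; 21 + 52.78167/60 = 21.879694
  hemisphere S, so the sign is −
  λ: 30′ + 46″ = 30.76667′; 101 + 30.76667/60 = 101.512778
  W → negative
Point 4:
  φ: 48 + 9/60 + 54.5/3600 = 48.165139
  hemisphere S, so the sign is −
  Longitude: 6 + 40/60 + 8/3600 = 6.668889
  E ⇒ keep positive
Point 5:
  φ: 0 + 5/60 + 27.7/3600 = 0.091028
  S → negative
  Lon: 160° + 20/60 + 32.2/3600 = 160 + 0.333333 + 0.008944 = 160.342278
  W → negative
Point 6:
  Lat: 24° + 48/60 + 14/3600 = 24 + 0.800000 + 0.003889 = 24.803889
  S ⇒ negate
  Longitude: 0 + 59/60 + 23.3/3600 = 0.989806
  E → positive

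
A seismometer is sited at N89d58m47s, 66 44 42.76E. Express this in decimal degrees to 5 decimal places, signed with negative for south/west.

Lat: 89 + 58/60 + 47/3600 = 89.979722
N → positive
λ: 66 + 44/60 + 42.76/3600 = 66.745211
E → positive

89.97972, 66.74521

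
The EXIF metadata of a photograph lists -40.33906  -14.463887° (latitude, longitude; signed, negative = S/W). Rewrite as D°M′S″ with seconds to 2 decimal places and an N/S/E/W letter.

40°20′20.62″ S, 14°27′49.99″ W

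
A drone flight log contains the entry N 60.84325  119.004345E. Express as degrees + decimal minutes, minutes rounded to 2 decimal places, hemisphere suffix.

60° 50.60′ N, 119° 0.26′ E

φ: fractional part 0.843250 → 50.5950 minutes
λ: fractional part 0.004345 → 0.2607 minutes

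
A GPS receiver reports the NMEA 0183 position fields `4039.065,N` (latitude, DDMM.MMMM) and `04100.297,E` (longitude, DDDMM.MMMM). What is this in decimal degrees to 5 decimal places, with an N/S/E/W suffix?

Latitude: split at 2 digits → 40° and 39.065′; 40 + 39.065/60 = 40.651083
Lon: degrees = first 3 digits = 41, minutes = 0.297; 41 + 0.297/60 = 41.004950

40.65108° N, 41.00495° E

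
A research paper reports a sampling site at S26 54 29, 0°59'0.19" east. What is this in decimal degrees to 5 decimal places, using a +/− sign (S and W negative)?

-26.90806, 0.98339

Latitude: 26° + 54/60 + 29/3600 = 26 + 0.900000 + 0.008056 = 26.908056
S → negative
λ: 59′ + 0.19″ = 59.00317′; 0 + 59.00317/60 = 0.983386
E → positive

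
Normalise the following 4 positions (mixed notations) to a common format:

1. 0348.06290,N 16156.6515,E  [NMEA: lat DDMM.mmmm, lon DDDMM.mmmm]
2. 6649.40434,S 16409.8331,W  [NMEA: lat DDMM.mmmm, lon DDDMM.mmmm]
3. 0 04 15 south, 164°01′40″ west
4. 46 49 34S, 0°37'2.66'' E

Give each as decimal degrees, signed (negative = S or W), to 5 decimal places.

1. 3.80105, 161.94419
2. -66.82341, -164.16389
3. -0.07083, -164.02778
4. -46.82611, 0.61741

Point 1:
  φ: degrees = first 2 digits = 3, minutes = 48.0629; 3 + 48.0629/60 = 3.801048
  N ⇒ keep positive
  Lon: split at 3 digits → 161° and 56.6515′; 161 + 56.6515/60 = 161.944192
  E → positive
Point 2:
  φ: split at 2 digits → 66° and 49.40434′; 66 + 49.40434/60 = 66.823406
  hemisphere S, so the sign is −
  Longitude: degrees = first 3 digits = 164, minutes = 9.8331; 164 + 9.8331/60 = 164.163885
  hemisphere W, so the sign is −
Point 3:
  φ: 4′ + 15″ = 4.25000′; 0 + 4.25000/60 = 0.070833
  S → negative
  Longitude: 164 + 1/60 + 40/3600 = 164.027778
  W → negative
Point 4:
  Lat: 46 + 49/60 + 34/3600 = 46.826111
  S ⇒ negate
  Lon: 37′ + 2.66″ = 37.04433′; 0 + 37.04433/60 = 0.617406
  E → positive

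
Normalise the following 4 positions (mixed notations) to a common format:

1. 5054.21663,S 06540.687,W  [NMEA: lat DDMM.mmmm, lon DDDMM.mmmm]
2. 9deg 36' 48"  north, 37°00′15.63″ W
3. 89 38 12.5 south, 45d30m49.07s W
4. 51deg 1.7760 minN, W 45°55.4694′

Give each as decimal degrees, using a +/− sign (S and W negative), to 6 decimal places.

1. -50.903611, -65.678117
2. 9.613333, -37.004342
3. -89.636806, -45.513631
4. 51.029600, -45.924490

Point 1:
  φ: split at 2 digits → 50° and 54.21663′; 50 + 54.21663/60 = 50.9036105
  S → negative
  Lon: split at 3 digits → 065° and 40.687′; 65 + 40.687/60 = 65.6781167
  hemisphere W, so the sign is −
Point 2:
  Latitude: 9° + 36/60 + 48/3600 = 9 + 0.600000 + 0.013333 = 9.6133333
  N ⇒ keep positive
  Longitude: 0′ + 15.63″ = 0.26050′; 37 + 0.26050/60 = 37.0043417
  hemisphere W, so the sign is −
Point 3:
  Lat: 89 + 38/60 + 12.5/3600 = 89.6368056
  S ⇒ negate
  λ: 30′ + 49.07″ = 30.81783′; 45 + 30.81783/60 = 45.5136306
  W ⇒ negate
Point 4:
  Latitude: 1.776′ = 0.029600°; total 51.0296000
  N → positive
  Longitude: 55.4694′ = 0.924490°; total 45.9244900
  W ⇒ negate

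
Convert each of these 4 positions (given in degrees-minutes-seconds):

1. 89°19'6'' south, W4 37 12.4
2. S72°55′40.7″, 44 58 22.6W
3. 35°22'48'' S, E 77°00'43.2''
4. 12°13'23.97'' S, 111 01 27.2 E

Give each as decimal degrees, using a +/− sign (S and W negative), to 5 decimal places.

Point 1:
  φ: 19′ + 6″ = 19.10000′; 89 + 19.10000/60 = 89.318333
  hemisphere S, so the sign is −
  Lon: 4 + 37/60 + 12.4/3600 = 4.620111
  W ⇒ negate
Point 2:
  Lat: 72 + 55/60 + 40.7/3600 = 72.927972
  hemisphere S, so the sign is −
  Longitude: 58′ + 22.6″ = 58.37667′; 44 + 58.37667/60 = 44.972944
  W → negative
Point 3:
  φ: 35 + 22/60 + 48/3600 = 35.380000
  S → negative
  λ: 77 + 0/60 + 43.2/3600 = 77.012000
  E ⇒ keep positive
Point 4:
  Latitude: 12° + 13/60 + 23.97/3600 = 12 + 0.216667 + 0.006658 = 12.223325
  S ⇒ negate
  λ: 111° + 1/60 + 27.2/3600 = 111 + 0.016667 + 0.007556 = 111.024222
  E → positive

1. -89.31833, -4.62011
2. -72.92797, -44.97294
3. -35.38000, 77.01200
4. -12.22333, 111.02422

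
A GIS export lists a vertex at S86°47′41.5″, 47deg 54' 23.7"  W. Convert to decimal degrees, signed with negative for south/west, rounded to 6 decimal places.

-86.794861, -47.906583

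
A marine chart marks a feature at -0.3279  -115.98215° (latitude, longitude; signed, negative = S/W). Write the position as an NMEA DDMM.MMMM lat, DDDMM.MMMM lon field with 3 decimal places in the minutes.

0019.674,S / 11558.929,W

Latitude is negative → S; |value| = 0.327900
Latitude: 0° + 0.327900 × 60 = 0° 19.67400′
Longitude is negative → W; |value| = 115.982150
Lon: minutes = (115.982150 − 115) × 60 = 58.92900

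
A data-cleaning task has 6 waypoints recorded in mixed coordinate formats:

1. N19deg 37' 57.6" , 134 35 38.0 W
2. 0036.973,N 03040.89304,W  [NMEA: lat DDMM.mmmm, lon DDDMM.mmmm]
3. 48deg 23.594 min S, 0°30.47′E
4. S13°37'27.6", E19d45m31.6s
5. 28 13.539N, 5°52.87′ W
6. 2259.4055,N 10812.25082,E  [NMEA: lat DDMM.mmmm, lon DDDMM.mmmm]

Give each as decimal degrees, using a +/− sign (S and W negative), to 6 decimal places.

Point 1:
  Lat: 19 + 37/60 + 57.6/3600 = 19.6326667
  N → positive
  Lon: 35′ + 38″ = 35.63333′; 134 + 35.63333/60 = 134.5938889
  W ⇒ negate
Point 2:
  φ: split at 2 digits → 00° and 36.973′; 0 + 36.973/60 = 0.6162167
  N → positive
  Longitude: split at 3 digits → 030° and 40.89304′; 30 + 40.89304/60 = 30.6815507
  W → negative
Point 3:
  Latitude: 23.594′ = 0.393233°; total 48.3932333
  hemisphere S, so the sign is −
  λ: 0 + 30.47/60 = 0.5078333
  E ⇒ keep positive
Point 4:
  Latitude: 37′ + 27.6″ = 37.46000′; 13 + 37.46000/60 = 13.6243333
  hemisphere S, so the sign is −
  λ: 19 + 45/60 + 31.6/3600 = 19.7587778
  E → positive
Point 5:
  φ: 28 + 13.539/60 = 28.2256500
  N → positive
  Longitude: 52.87′ = 0.881167°; total 5.8811667
  W ⇒ negate
Point 6:
  Latitude: degrees = first 2 digits = 22, minutes = 59.4055; 22 + 59.4055/60 = 22.9900917
  N → positive
  Lon: degrees = first 3 digits = 108, minutes = 12.25082; 108 + 12.25082/60 = 108.2041803
  E ⇒ keep positive

1. 19.632667, -134.593889
2. 0.616217, -30.681551
3. -48.393233, 0.507833
4. -13.624333, 19.758778
5. 28.225650, -5.881167
6. 22.990092, 108.204180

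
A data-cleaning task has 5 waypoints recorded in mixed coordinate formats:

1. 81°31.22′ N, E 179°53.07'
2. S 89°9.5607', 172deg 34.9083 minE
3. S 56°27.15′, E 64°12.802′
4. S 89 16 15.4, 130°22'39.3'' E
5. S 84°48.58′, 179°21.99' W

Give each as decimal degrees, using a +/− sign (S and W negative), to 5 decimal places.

Point 1:
  φ: 31.22′ = 0.520333°; total 81.520333
  N → positive
  Lon: 179 + 53.07/60 = 179.884500
  E ⇒ keep positive
Point 2:
  Lat: 9.5607′ = 0.159345°; total 89.159345
  hemisphere S, so the sign is −
  Longitude: 34.9083′ = 0.581805°; total 172.581805
  E → positive
Point 3:
  Lat: 56 + 27.15/60 = 56.452500
  hemisphere S, so the sign is −
  λ: 64 + 12.802/60 = 64.213367
  E ⇒ keep positive
Point 4:
  Latitude: 89 + 16/60 + 15.4/3600 = 89.270944
  S ⇒ negate
  Longitude: 22′ + 39.3″ = 22.65500′; 130 + 22.65500/60 = 130.377583
  E → positive
Point 5:
  Lat: 84 + 48.58/60 = 84.809667
  S → negative
  Longitude: 21.99′ = 0.366500°; total 179.366500
  W → negative

1. 81.52033, 179.88450
2. -89.15935, 172.58181
3. -56.45250, 64.21337
4. -89.27094, 130.37758
5. -84.80967, -179.36650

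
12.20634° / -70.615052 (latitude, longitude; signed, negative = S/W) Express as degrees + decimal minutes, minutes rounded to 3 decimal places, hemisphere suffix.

Lat: minutes = (12.206340 − 12) × 60 = 12.38040
Longitude is negative → W; |value| = 70.615052
Longitude: fractional part 0.615052 → 36.90312 minutes

12° 12.380′ N, 70° 36.903′ W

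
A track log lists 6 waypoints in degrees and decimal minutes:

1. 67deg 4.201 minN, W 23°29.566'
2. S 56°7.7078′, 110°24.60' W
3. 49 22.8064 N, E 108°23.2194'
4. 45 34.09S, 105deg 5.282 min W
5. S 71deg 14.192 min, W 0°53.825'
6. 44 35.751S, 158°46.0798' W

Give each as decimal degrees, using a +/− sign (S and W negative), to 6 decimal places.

1. 67.070017, -23.492767
2. -56.128463, -110.410000
3. 49.380107, 108.386990
4. -45.568167, -105.088033
5. -71.236533, -0.897083
6. -44.595850, -158.767997

Point 1:
  φ: 4.201′ = 0.070017°; total 67.0700167
  N → positive
  Longitude: 23 + 29.566/60 = 23.4927667
  W ⇒ negate
Point 2:
  φ: 7.7078′ = 0.128463°; total 56.1284633
  S → negative
  Longitude: 24.6′ = 0.410000°; total 110.4100000
  W → negative
Point 3:
  Lat: 22.8064′ = 0.380107°; total 49.3801067
  N → positive
  λ: 108 + 23.2194/60 = 108.3869900
  E ⇒ keep positive
Point 4:
  Latitude: 34.09′ = 0.568167°; total 45.5681667
  S ⇒ negate
  Longitude: 5.282′ = 0.088033°; total 105.0880333
  W → negative
Point 5:
  Lat: 71 + 14.192/60 = 71.2365333
  S → negative
  λ: 0 + 53.825/60 = 0.8970833
  W ⇒ negate
Point 6:
  Lat: 35.751′ = 0.595850°; total 44.5958500
  hemisphere S, so the sign is −
  Longitude: 46.0798′ = 0.767997°; total 158.7679967
  hemisphere W, so the sign is −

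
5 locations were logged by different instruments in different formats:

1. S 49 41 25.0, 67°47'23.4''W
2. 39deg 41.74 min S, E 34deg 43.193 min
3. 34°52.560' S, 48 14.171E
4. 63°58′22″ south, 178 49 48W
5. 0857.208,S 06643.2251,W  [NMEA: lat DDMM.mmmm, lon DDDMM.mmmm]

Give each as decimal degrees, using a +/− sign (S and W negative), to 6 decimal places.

1. -49.690278, -67.789833
2. -39.695667, 34.719883
3. -34.876000, 48.236183
4. -63.972778, -178.830000
5. -8.953467, -66.720418

Point 1:
  Latitude: 49° + 41/60 + 25/3600 = 49 + 0.683333 + 0.006944 = 49.6902778
  S → negative
  λ: 67 + 47/60 + 23.4/3600 = 67.7898333
  W → negative
Point 2:
  φ: 41.74′ = 0.695667°; total 39.6956667
  S ⇒ negate
  Longitude: 43.193′ = 0.719883°; total 34.7198833
  E ⇒ keep positive
Point 3:
  Latitude: 52.56′ = 0.876000°; total 34.8760000
  S → negative
  Lon: 48 + 14.171/60 = 48.2361833
  E → positive
Point 4:
  Latitude: 63° + 58/60 + 22/3600 = 63 + 0.966667 + 0.006111 = 63.9727778
  S ⇒ negate
  Longitude: 178 + 49/60 + 48/3600 = 178.8300000
  W → negative
Point 5:
  Lat: degrees = first 2 digits = 8, minutes = 57.208; 8 + 57.208/60 = 8.9534667
  S → negative
  λ: split at 3 digits → 066° and 43.2251′; 66 + 43.2251/60 = 66.7204183
  hemisphere W, so the sign is −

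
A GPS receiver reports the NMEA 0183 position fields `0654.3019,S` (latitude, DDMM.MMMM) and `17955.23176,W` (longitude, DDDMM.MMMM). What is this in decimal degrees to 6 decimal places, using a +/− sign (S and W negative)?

Latitude: split at 2 digits → 06° and 54.3019′; 6 + 54.3019/60 = 6.9050317
S → negative
Longitude: split at 3 digits → 179° and 55.23176′; 179 + 55.23176/60 = 179.9205293
W ⇒ negate

-6.905032, -179.920529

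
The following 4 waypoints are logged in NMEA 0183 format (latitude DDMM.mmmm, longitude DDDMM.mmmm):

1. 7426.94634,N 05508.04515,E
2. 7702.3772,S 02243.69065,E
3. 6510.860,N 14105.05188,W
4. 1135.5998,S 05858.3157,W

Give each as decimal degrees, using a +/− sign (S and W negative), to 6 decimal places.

1. 74.449106, 55.134086
2. -77.039620, 22.728178
3. 65.181000, -141.084198
4. -11.593330, -58.971928

Point 1:
  Latitude: split at 2 digits → 74° and 26.94634′; 74 + 26.94634/60 = 74.4491057
  N → positive
  λ: degrees = first 3 digits = 55, minutes = 8.04515; 55 + 8.04515/60 = 55.1340858
  E ⇒ keep positive
Point 2:
  Lat: split at 2 digits → 77° and 2.3772′; 77 + 2.3772/60 = 77.0396200
  hemisphere S, so the sign is −
  Lon: degrees = first 3 digits = 22, minutes = 43.69065; 22 + 43.69065/60 = 22.7281775
  E → positive
Point 3:
  Latitude: degrees = first 2 digits = 65, minutes = 10.86; 65 + 10.86/60 = 65.1810000
  N → positive
  λ: degrees = first 3 digits = 141, minutes = 5.05188; 141 + 5.05188/60 = 141.0841980
  W ⇒ negate
Point 4:
  Latitude: degrees = first 2 digits = 11, minutes = 35.5998; 11 + 35.5998/60 = 11.5933300
  S ⇒ negate
  λ: split at 3 digits → 058° and 58.3157′; 58 + 58.3157/60 = 58.9719283
  hemisphere W, so the sign is −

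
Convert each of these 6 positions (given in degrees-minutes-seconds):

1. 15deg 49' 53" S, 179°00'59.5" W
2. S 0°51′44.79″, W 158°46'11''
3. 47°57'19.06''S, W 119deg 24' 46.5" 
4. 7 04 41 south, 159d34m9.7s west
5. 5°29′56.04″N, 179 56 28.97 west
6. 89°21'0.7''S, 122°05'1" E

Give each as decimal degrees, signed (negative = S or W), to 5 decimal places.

1. -15.83139, -179.01653
2. -0.86244, -158.76972
3. -47.95529, -119.41292
4. -7.07806, -159.56936
5. 5.49890, -179.94138
6. -89.35019, 122.08361

Point 1:
  Lat: 15 + 49/60 + 53/3600 = 15.831389
  hemisphere S, so the sign is −
  Lon: 0′ + 59.5″ = 0.99167′; 179 + 0.99167/60 = 179.016528
  hemisphere W, so the sign is −
Point 2:
  φ: 0° + 51/60 + 44.79/3600 = 0 + 0.850000 + 0.012442 = 0.862442
  hemisphere S, so the sign is −
  Lon: 46′ + 11″ = 46.18333′; 158 + 46.18333/60 = 158.769722
  hemisphere W, so the sign is −
Point 3:
  Lat: 47 + 57/60 + 19.06/3600 = 47.955294
  hemisphere S, so the sign is −
  λ: 119 + 24/60 + 46.5/3600 = 119.412917
  W → negative
Point 4:
  Latitude: 7° + 4/60 + 41/3600 = 7 + 0.066667 + 0.011389 = 7.078056
  S → negative
  λ: 34′ + 9.7″ = 34.16167′; 159 + 34.16167/60 = 159.569361
  W → negative
Point 5:
  Latitude: 29′ + 56.04″ = 29.93400′; 5 + 29.93400/60 = 5.498900
  N → positive
  Lon: 179 + 56/60 + 28.97/3600 = 179.941381
  hemisphere W, so the sign is −
Point 6:
  Latitude: 21′ + 0.7″ = 21.01167′; 89 + 21.01167/60 = 89.350194
  S → negative
  Lon: 122° + 5/60 + 1/3600 = 122 + 0.083333 + 0.000278 = 122.083611
  E ⇒ keep positive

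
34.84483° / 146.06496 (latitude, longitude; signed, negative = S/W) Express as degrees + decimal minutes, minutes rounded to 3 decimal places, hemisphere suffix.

34° 50.690′ N, 146° 3.898′ E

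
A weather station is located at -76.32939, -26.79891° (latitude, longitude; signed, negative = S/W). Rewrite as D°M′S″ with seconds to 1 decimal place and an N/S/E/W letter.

Latitude is negative → S; |value| = 76.329390
Lat: 0.329390° → 19.76340′; 0.76340 × 60 = 45.804″
Longitude is negative → W; |value| = 26.798910
Longitude: 0.798910 × 60 = 47.93460′ → 47′, remainder × 60 = 56.076″

76°19′45.8″ S, 26°47′56.1″ W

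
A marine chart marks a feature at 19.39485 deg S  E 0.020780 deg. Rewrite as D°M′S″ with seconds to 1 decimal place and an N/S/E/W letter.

Latitude: 0.394850 × 60 = 23.69100′ → 23′, remainder × 60 = 41.460″
Lon: 0.020780 × 60 = 1.24680′ → 1′, remainder × 60 = 14.808″

19°23′41.5″ S, 0°01′14.8″ E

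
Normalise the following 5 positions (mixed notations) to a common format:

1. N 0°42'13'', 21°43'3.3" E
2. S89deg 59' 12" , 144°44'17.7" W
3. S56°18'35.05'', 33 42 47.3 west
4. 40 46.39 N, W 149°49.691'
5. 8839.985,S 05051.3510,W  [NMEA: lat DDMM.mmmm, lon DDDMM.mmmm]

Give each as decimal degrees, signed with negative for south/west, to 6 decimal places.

1. 0.703611, 21.717583
2. -89.986667, -144.738250
3. -56.309736, -33.713139
4. 40.773167, -149.828183
5. -88.666417, -50.855850

Point 1:
  Lat: 42′ + 13″ = 42.21667′; 0 + 42.21667/60 = 0.7036111
  N → positive
  λ: 43′ + 3.3″ = 43.05500′; 21 + 43.05500/60 = 21.7175833
  E ⇒ keep positive
Point 2:
  Lat: 89° + 59/60 + 12/3600 = 89 + 0.983333 + 0.003333 = 89.9866667
  S ⇒ negate
  Longitude: 144° + 44/60 + 17.7/3600 = 144 + 0.733333 + 0.004917 = 144.7382500
  hemisphere W, so the sign is −
Point 3:
  φ: 18′ + 35.05″ = 18.58417′; 56 + 18.58417/60 = 56.3097361
  S → negative
  Lon: 33 + 42/60 + 47.3/3600 = 33.7131389
  W → negative
Point 4:
  φ: 46.39′ = 0.773167°; total 40.7731667
  N → positive
  λ: 49.691′ = 0.828183°; total 149.8281833
  hemisphere W, so the sign is −
Point 5:
  φ: split at 2 digits → 88° and 39.985′; 88 + 39.985/60 = 88.6664167
  S ⇒ negate
  λ: split at 3 digits → 050° and 51.351′; 50 + 51.351/60 = 50.8558500
  hemisphere W, so the sign is −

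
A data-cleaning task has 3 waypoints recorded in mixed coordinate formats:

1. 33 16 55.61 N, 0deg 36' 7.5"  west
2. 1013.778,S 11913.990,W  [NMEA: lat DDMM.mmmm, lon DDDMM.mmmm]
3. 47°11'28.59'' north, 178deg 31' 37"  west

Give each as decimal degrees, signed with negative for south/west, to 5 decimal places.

1. 33.28211, -0.60208
2. -10.22963, -119.23317
3. 47.19128, -178.52694

Point 1:
  Latitude: 33° + 16/60 + 55.61/3600 = 33 + 0.266667 + 0.015447 = 33.282114
  N ⇒ keep positive
  Longitude: 36′ + 7.5″ = 36.12500′; 0 + 36.12500/60 = 0.602083
  W → negative
Point 2:
  Lat: split at 2 digits → 10° and 13.778′; 10 + 13.778/60 = 10.229633
  S → negative
  λ: degrees = first 3 digits = 119, minutes = 13.99; 119 + 13.99/60 = 119.233167
  hemisphere W, so the sign is −
Point 3:
  Lat: 11′ + 28.59″ = 11.47650′; 47 + 11.47650/60 = 47.191275
  N → positive
  Lon: 178 + 31/60 + 37/3600 = 178.526944
  W → negative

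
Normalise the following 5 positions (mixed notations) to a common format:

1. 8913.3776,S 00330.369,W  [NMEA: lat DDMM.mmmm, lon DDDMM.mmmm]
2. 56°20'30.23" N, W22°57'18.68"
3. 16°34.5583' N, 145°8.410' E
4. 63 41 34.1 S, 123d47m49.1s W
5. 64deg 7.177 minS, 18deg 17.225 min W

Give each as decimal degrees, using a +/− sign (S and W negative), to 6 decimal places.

1. -89.222960, -3.506150
2. 56.341731, -22.955189
3. 16.575972, 145.140167
4. -63.692806, -123.796972
5. -64.119617, -18.287083

Point 1:
  Lat: degrees = first 2 digits = 89, minutes = 13.3776; 89 + 13.3776/60 = 89.2229600
  S ⇒ negate
  λ: split at 3 digits → 003° and 30.369′; 3 + 30.369/60 = 3.5061500
  W → negative
Point 2:
  Latitude: 56° + 20/60 + 30.23/3600 = 56 + 0.333333 + 0.008397 = 56.3417306
  N ⇒ keep positive
  Longitude: 57′ + 18.68″ = 57.31133′; 22 + 57.31133/60 = 22.9551889
  hemisphere W, so the sign is −
Point 3:
  Lat: 34.5583′ = 0.575972°; total 16.5759717
  N ⇒ keep positive
  λ: 145 + 8.41/60 = 145.1401667
  E ⇒ keep positive
Point 4:
  Latitude: 63° + 41/60 + 34.1/3600 = 63 + 0.683333 + 0.009472 = 63.6928056
  hemisphere S, so the sign is −
  Lon: 47′ + 49.1″ = 47.81833′; 123 + 47.81833/60 = 123.7969722
  W → negative
Point 5:
  Lat: 7.177′ = 0.119617°; total 64.1196167
  S ⇒ negate
  Longitude: 17.225′ = 0.287083°; total 18.2870833
  W → negative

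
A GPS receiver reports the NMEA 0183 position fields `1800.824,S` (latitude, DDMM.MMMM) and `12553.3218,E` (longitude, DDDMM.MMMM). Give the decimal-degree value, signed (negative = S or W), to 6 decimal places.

Lat: split at 2 digits → 18° and 0.824′; 18 + 0.824/60 = 18.0137333
S → negative
Lon: split at 3 digits → 125° and 53.3218′; 125 + 53.3218/60 = 125.8886967
E → positive

-18.013733, 125.888697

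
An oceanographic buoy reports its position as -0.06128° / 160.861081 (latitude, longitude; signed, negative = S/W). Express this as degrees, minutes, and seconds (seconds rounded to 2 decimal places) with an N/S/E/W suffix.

Latitude is negative → S; |value| = 0.061280
Lat: whole degrees 0; 3.67680′ → 3′ and 40.6080″
λ: 0.861081° → 51.66486′; 0.66486 × 60 = 39.8916″

0°03′40.61″ S, 160°51′39.89″ E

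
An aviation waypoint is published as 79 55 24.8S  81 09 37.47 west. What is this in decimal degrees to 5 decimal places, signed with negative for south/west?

-79.92356, -81.16041

Lat: 55′ + 24.8″ = 55.41333′; 79 + 55.41333/60 = 79.923556
S → negative
Lon: 81 + 9/60 + 37.47/3600 = 81.160408
hemisphere W, so the sign is −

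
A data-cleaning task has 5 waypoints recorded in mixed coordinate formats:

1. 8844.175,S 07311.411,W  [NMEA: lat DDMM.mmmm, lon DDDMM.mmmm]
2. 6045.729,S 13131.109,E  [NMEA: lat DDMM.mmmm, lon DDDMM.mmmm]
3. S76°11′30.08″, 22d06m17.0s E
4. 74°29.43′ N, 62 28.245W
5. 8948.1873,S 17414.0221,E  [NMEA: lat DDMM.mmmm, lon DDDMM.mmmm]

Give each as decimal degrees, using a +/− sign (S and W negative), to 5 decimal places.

1. -88.73625, -73.19018
2. -60.76215, 131.51848
3. -76.19169, 22.10472
4. 74.49050, -62.47075
5. -89.80312, 174.23370

Point 1:
  Lat: degrees = first 2 digits = 88, minutes = 44.175; 88 + 44.175/60 = 88.736250
  S ⇒ negate
  Lon: split at 3 digits → 073° and 11.411′; 73 + 11.411/60 = 73.190183
  W ⇒ negate
Point 2:
  φ: degrees = first 2 digits = 60, minutes = 45.729; 60 + 45.729/60 = 60.762150
  S → negative
  Longitude: degrees = first 3 digits = 131, minutes = 31.109; 131 + 31.109/60 = 131.518483
  E ⇒ keep positive
Point 3:
  Lat: 76 + 11/60 + 30.08/3600 = 76.191689
  hemisphere S, so the sign is −
  Longitude: 6′ + 17″ = 6.28333′; 22 + 6.28333/60 = 22.104722
  E ⇒ keep positive
Point 4:
  φ: 29.43′ = 0.490500°; total 74.490500
  N ⇒ keep positive
  λ: 28.245′ = 0.470750°; total 62.470750
  W ⇒ negate
Point 5:
  Lat: split at 2 digits → 89° and 48.1873′; 89 + 48.1873/60 = 89.803122
  S ⇒ negate
  Lon: split at 3 digits → 174° and 14.0221′; 174 + 14.0221/60 = 174.233702
  E → positive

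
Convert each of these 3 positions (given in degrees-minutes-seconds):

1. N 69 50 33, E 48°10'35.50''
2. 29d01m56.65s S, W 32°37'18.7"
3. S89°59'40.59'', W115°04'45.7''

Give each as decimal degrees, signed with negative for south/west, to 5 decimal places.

1. 69.84250, 48.17653
2. -29.03240, -32.62186
3. -89.99461, -115.07936

Point 1:
  Lat: 50′ + 33″ = 50.55000′; 69 + 50.55000/60 = 69.842500
  N ⇒ keep positive
  Lon: 48° + 10/60 + 35.5/3600 = 48 + 0.166667 + 0.009861 = 48.176528
  E → positive
Point 2:
  φ: 29 + 1/60 + 56.65/3600 = 29.032403
  S → negative
  Longitude: 37′ + 18.7″ = 37.31167′; 32 + 37.31167/60 = 32.621861
  W ⇒ negate
Point 3:
  φ: 89° + 59/60 + 40.59/3600 = 89 + 0.983333 + 0.011275 = 89.994608
  S → negative
  λ: 4′ + 45.7″ = 4.76167′; 115 + 4.76167/60 = 115.079361
  hemisphere W, so the sign is −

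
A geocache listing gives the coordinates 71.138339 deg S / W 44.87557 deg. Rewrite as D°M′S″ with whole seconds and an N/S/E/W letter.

71°08′18″ S, 44°52′32″ W

Latitude: 0.138339 × 60 = 8.30034′ → 8′, remainder × 60 = 18.02″
Longitude: whole degrees 44; 52.53420′ → 52′ and 32.05″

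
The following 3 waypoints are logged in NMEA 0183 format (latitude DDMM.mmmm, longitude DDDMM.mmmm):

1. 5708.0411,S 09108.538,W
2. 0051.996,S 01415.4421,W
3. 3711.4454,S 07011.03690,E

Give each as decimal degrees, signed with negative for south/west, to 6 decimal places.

Point 1:
  φ: split at 2 digits → 57° and 8.0411′; 57 + 8.0411/60 = 57.1340183
  hemisphere S, so the sign is −
  Longitude: degrees = first 3 digits = 91, minutes = 8.538; 91 + 8.538/60 = 91.1423000
  W ⇒ negate
Point 2:
  Latitude: split at 2 digits → 00° and 51.996′; 0 + 51.996/60 = 0.8666000
  hemisphere S, so the sign is −
  λ: degrees = first 3 digits = 14, minutes = 15.4421; 14 + 15.4421/60 = 14.2573683
  W ⇒ negate
Point 3:
  Latitude: degrees = first 2 digits = 37, minutes = 11.4454; 37 + 11.4454/60 = 37.1907567
  S ⇒ negate
  Lon: degrees = first 3 digits = 70, minutes = 11.0369; 70 + 11.0369/60 = 70.1839483
  E → positive

1. -57.134018, -91.142300
2. -0.866600, -14.257368
3. -37.190757, 70.183948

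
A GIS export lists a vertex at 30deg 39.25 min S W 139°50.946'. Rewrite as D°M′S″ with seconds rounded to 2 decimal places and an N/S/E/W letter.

30°39′15.00″ S, 139°50′56.76″ W

Latitude: 39.25000′ → 39′ and 0.25000 × 60 = 15.0000″
Longitude: fractional minutes 0.94600 × 60 = 56.7600″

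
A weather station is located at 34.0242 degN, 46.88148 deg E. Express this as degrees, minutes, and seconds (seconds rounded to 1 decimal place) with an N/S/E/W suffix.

Lat: 0.024200° → 1.45200′; 0.45200 × 60 = 27.120″
Lon: 0.881480 × 60 = 52.88880′ → 52′, remainder × 60 = 53.328″

34°01′27.1″ N, 46°52′53.3″ E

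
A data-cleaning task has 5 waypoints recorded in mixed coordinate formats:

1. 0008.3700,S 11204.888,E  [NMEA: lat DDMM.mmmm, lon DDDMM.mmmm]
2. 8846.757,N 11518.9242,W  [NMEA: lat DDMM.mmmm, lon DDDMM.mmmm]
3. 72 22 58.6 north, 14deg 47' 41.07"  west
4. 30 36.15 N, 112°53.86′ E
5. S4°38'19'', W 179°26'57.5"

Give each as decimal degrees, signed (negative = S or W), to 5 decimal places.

Point 1:
  Lat: split at 2 digits → 00° and 8.37′; 0 + 8.37/60 = 0.139500
  S ⇒ negate
  Lon: degrees = first 3 digits = 112, minutes = 4.888; 112 + 4.888/60 = 112.081467
  E → positive
Point 2:
  Latitude: split at 2 digits → 88° and 46.757′; 88 + 46.757/60 = 88.779283
  N ⇒ keep positive
  Lon: degrees = first 3 digits = 115, minutes = 18.9242; 115 + 18.9242/60 = 115.315403
  W → negative
Point 3:
  Latitude: 22′ + 58.6″ = 22.97667′; 72 + 22.97667/60 = 72.382944
  N ⇒ keep positive
  Lon: 47′ + 41.07″ = 47.68450′; 14 + 47.68450/60 = 14.794742
  hemisphere W, so the sign is −
Point 4:
  Latitude: 36.15′ = 0.602500°; total 30.602500
  N → positive
  Lon: 112 + 53.86/60 = 112.897667
  E → positive
Point 5:
  φ: 38′ + 19″ = 38.31667′; 4 + 38.31667/60 = 4.638611
  S → negative
  Longitude: 26′ + 57.5″ = 26.95833′; 179 + 26.95833/60 = 179.449306
  hemisphere W, so the sign is −

1. -0.13950, 112.08147
2. 88.77928, -115.31540
3. 72.38294, -14.79474
4. 30.60250, 112.89767
5. -4.63861, -179.44931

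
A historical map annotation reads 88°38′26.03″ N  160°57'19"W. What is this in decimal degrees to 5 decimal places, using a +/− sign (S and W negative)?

88.64056, -160.95528

Latitude: 88° + 38/60 + 26.03/3600 = 88 + 0.633333 + 0.007231 = 88.640564
N → positive
Longitude: 57′ + 19″ = 57.31667′; 160 + 57.31667/60 = 160.955278
W ⇒ negate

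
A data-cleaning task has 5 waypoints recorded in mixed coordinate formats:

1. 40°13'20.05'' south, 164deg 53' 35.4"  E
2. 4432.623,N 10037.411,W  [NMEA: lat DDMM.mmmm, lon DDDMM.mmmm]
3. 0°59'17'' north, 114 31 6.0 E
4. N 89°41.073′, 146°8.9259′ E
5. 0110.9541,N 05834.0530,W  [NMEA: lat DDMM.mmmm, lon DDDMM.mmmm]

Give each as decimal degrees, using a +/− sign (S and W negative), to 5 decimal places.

Point 1:
  Latitude: 40 + 13/60 + 20.05/3600 = 40.222236
  hemisphere S, so the sign is −
  Lon: 164 + 53/60 + 35.4/3600 = 164.893167
  E → positive
Point 2:
  Lat: degrees = first 2 digits = 44, minutes = 32.623; 44 + 32.623/60 = 44.543717
  N → positive
  Lon: split at 3 digits → 100° and 37.411′; 100 + 37.411/60 = 100.623517
  W → negative
Point 3:
  φ: 59′ + 17″ = 59.28333′; 0 + 59.28333/60 = 0.988056
  N ⇒ keep positive
  λ: 31′ + 6″ = 31.10000′; 114 + 31.10000/60 = 114.518333
  E ⇒ keep positive
Point 4:
  φ: 41.073′ = 0.684550°; total 89.684550
  N ⇒ keep positive
  Lon: 146 + 8.9259/60 = 146.148765
  E → positive
Point 5:
  φ: split at 2 digits → 01° and 10.9541′; 1 + 10.9541/60 = 1.182568
  N → positive
  Longitude: degrees = first 3 digits = 58, minutes = 34.053; 58 + 34.053/60 = 58.567550
  W ⇒ negate

1. -40.22224, 164.89317
2. 44.54372, -100.62352
3. 0.98806, 114.51833
4. 89.68455, 146.14877
5. 1.18257, -58.56755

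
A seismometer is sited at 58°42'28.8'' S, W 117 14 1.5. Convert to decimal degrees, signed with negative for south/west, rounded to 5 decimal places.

-58.70800, -117.23375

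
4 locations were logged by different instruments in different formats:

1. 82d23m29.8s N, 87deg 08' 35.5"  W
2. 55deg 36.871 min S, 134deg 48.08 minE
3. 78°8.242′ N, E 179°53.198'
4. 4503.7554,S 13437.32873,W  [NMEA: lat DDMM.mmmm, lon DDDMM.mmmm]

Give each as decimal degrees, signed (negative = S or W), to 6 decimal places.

1. 82.391611, -87.143194
2. -55.614517, 134.801333
3. 78.137367, 179.886633
4. -45.062590, -134.622146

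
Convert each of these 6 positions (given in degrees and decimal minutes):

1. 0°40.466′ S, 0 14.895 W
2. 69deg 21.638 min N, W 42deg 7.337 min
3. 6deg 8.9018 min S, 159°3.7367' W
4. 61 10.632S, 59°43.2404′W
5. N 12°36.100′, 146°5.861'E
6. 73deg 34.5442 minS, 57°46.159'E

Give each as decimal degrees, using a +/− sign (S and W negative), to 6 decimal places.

1. -0.674433, -0.248250
2. 69.360633, -42.122283
3. -6.148363, -159.062278
4. -61.177200, -59.720673
5. 12.601667, 146.097683
6. -73.575737, 57.769317

Point 1:
  Lat: 40.466′ = 0.674433°; total 0.6744333
  S → negative
  λ: 0 + 14.895/60 = 0.2482500
  W → negative
Point 2:
  Lat: 69 + 21.638/60 = 69.3606333
  N → positive
  Longitude: 42 + 7.337/60 = 42.1222833
  W → negative
Point 3:
  Latitude: 6 + 8.9018/60 = 6.1483633
  hemisphere S, so the sign is −
  Longitude: 159 + 3.7367/60 = 159.0622783
  hemisphere W, so the sign is −
Point 4:
  Latitude: 61 + 10.632/60 = 61.1772000
  S → negative
  λ: 43.2404′ = 0.720673°; total 59.7206733
  W → negative
Point 5:
  φ: 36.1′ = 0.601667°; total 12.6016667
  N ⇒ keep positive
  λ: 146 + 5.861/60 = 146.0976833
  E → positive
Point 6:
  Lat: 73 + 34.5442/60 = 73.5757367
  hemisphere S, so the sign is −
  Longitude: 46.159′ = 0.769317°; total 57.7693167
  E → positive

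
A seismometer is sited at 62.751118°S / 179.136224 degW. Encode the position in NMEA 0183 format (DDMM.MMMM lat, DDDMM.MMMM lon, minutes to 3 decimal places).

6245.067,S / 17908.173,W

φ: minutes = (62.751118 − 62) × 60 = 45.06708
Lon: fractional part 0.136224 → 8.17344 minutes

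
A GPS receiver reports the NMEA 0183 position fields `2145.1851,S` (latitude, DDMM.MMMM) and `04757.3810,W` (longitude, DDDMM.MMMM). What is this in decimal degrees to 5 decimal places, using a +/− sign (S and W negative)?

Lat: degrees = first 2 digits = 21, minutes = 45.1851; 21 + 45.1851/60 = 21.753085
S ⇒ negate
λ: degrees = first 3 digits = 47, minutes = 57.381; 47 + 57.381/60 = 47.956350
hemisphere W, so the sign is −

-21.75309, -47.95635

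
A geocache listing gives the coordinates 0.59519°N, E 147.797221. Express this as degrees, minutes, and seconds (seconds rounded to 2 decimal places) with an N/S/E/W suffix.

φ: whole degrees 0; 35.71140′ → 35′ and 42.6840″
Lon: whole degrees 147; 47.83326′ → 47′ and 49.9956″

0°35′42.68″ N, 147°47′50.00″ E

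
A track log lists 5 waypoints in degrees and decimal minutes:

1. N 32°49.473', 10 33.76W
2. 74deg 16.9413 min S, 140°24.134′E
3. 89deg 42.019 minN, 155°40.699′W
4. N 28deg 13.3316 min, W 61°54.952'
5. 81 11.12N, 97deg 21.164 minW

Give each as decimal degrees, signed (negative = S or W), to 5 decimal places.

1. 32.82455, -10.56267
2. -74.28236, 140.40223
3. 89.70032, -155.67832
4. 28.22219, -61.91587
5. 81.18533, -97.35273

Point 1:
  Lat: 49.473′ = 0.824550°; total 32.824550
  N → positive
  λ: 10 + 33.76/60 = 10.562667
  W → negative
Point 2:
  Latitude: 16.9413′ = 0.282355°; total 74.282355
  S ⇒ negate
  λ: 24.134′ = 0.402233°; total 140.402233
  E ⇒ keep positive
Point 3:
  φ: 42.019′ = 0.700317°; total 89.700317
  N → positive
  Longitude: 40.699′ = 0.678317°; total 155.678317
  W → negative
Point 4:
  Lat: 28 + 13.3316/60 = 28.222193
  N → positive
  Lon: 54.952′ = 0.915867°; total 61.915867
  W → negative
Point 5:
  Lat: 11.12′ = 0.185333°; total 81.185333
  N → positive
  Longitude: 97 + 21.164/60 = 97.352733
  W ⇒ negate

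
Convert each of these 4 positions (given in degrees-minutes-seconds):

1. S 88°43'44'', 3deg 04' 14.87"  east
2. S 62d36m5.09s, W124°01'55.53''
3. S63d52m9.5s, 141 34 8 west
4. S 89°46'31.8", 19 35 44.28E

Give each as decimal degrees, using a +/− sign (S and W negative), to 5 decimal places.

Point 1:
  Latitude: 88 + 43/60 + 44/3600 = 88.728889
  hemisphere S, so the sign is −
  Lon: 3° + 4/60 + 14.87/3600 = 3 + 0.066667 + 0.004131 = 3.070797
  E → positive
Point 2:
  φ: 62° + 36/60 + 5.09/3600 = 62 + 0.600000 + 0.001414 = 62.601414
  S → negative
  Lon: 1′ + 55.53″ = 1.92550′; 124 + 1.92550/60 = 124.032092
  hemisphere W, so the sign is −
Point 3:
  φ: 63° + 52/60 + 9.5/3600 = 63 + 0.866667 + 0.002639 = 63.869306
  S → negative
  Longitude: 141° + 34/60 + 8/3600 = 141 + 0.566667 + 0.002222 = 141.568889
  W ⇒ negate
Point 4:
  Latitude: 46′ + 31.8″ = 46.53000′; 89 + 46.53000/60 = 89.775500
  S → negative
  Longitude: 19° + 35/60 + 44.28/3600 = 19 + 0.583333 + 0.012300 = 19.595633
  E → positive

1. -88.72889, 3.07080
2. -62.60141, -124.03209
3. -63.86931, -141.56889
4. -89.77550, 19.59563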